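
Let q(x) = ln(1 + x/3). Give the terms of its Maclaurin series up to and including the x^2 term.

Use the known series and substitute for the argument.

-x^2/18 + x/3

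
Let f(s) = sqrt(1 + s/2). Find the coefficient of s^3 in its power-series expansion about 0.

Compute the successive derivatives at the expansion point and divide by k!.
f(0) = 1
f′(0) = 1/4
f′′(0) = -1/16
f′′′(0) = 3/64
Then c_k = f^(k)(0)/k! gives each Taylor coefficient.

1/128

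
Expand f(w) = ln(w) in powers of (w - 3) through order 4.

-(w - 3)^4/324 + (w - 3)^3/81 - (w - 3)^2/18 + (w - 3)/3 + ln(3)

Use the known series and substitute for the argument.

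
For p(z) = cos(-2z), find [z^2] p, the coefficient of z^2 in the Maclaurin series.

-2

Differentiate repeatedly and evaluate at the center.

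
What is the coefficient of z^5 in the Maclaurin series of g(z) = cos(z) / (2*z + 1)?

Multiply the numerator's expansion by the denominator's geometric series.
So c_5 = g^(5)(0)/5! = -337/12.

-337/12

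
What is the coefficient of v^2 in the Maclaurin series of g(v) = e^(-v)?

1/2

Use the known series and substitute for the argument.
g(0) = 1
g′(0) = -1
g′′(0) = 1
So c_2 = g′′(0)/2! = 1/2.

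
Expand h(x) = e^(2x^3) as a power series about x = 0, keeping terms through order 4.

Use the known series and substitute for the argument.
h(0) = 1
h′(0) = 0
h′′(0) = 0
h′′′(0) = 12
h^(4)(0) = 0

2*x^3 + 1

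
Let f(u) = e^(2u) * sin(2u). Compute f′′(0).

8

Expand each factor separately, then convolve coefficients.
From the series, [u^2] f = 4; multiply by 2! = 2 to get 8.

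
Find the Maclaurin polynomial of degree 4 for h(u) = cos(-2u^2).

1 - 2*u^4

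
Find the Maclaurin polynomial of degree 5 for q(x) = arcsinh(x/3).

x^5/3240 - x^3/162 + x/3

Compute the successive derivatives at the expansion point and divide by k!.
[x^0] = 0;  [x^1] = 1/3;  [x^2] = 0;  [x^3] = -1/162;  [x^4] = 0;  [x^5] = 1/3240.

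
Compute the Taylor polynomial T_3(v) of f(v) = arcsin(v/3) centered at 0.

v^3/162 + v/3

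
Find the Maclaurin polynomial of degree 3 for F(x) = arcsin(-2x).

-4*x^3/3 - 2*x

F(0) = 0
F′(0) = -2
F′′(0) = 0
F′′′(0) = -8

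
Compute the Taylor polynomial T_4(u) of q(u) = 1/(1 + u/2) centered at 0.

u^4/16 - u^3/8 + u^2/4 - u/2 + 1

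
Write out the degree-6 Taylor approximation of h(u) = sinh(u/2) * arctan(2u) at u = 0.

3623*u^6/1152 - 31*u^4/24 + u^2

Expand each factor separately, then convolve coefficients.
h(0) = 0
h′(0) = 0
h′′(0) = 2
h′′′(0) = 0
h^(4)(0) = -31
h^(5)(0) = 0
h^(6)(0) = 18115/8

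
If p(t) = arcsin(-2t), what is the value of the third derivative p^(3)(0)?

-8

From the series, [t^3] p = -4/3; multiply by 3! = 6 to get -8.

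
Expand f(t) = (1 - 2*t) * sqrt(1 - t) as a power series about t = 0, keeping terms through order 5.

Shift and add copies of the series according to the polynomial's terms.

13*t^5/256 + 11*t^4/128 + 3*t^3/16 + 7*t^2/8 - 5*t/2 + 1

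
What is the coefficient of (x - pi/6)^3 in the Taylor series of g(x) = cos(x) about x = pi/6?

g(pi/6) = sqrt(3)/2
g′(pi/6) = -1/2
g′′(pi/6) = -sqrt(3)/2
g′′′(pi/6) = 1/2

1/12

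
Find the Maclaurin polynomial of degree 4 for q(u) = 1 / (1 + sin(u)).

2*u^4/3 - 5*u^3/6 + u^2 - u + 1

Use the geometric series for the reciprocal, then substitute.
q(0) = 1
q′(0) = -1
q′′(0) = 2
q′′′(0) = -5
q^(4)(0) = 16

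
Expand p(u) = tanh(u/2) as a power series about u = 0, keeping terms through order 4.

-u^3/24 + u/2

Apply the Taylor formula c_k = f^(k)(a)/k!.
p(0) = 0
p′(0) = 1/2
p′′(0) = 0
p′′′(0) = -1/4
p^(4)(0) = 0
The Taylor polynomial is Σ p^(k)(0)/k! · u^k.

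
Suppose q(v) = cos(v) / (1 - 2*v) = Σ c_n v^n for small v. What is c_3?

7

Multiply the numerator's expansion by the denominator's geometric series.
q(0) = 1
q′(0) = 2
q′′(0) = 7
q′′′(0) = 42
Dividing each by k! gives the coefficients c_0, ..., c_3.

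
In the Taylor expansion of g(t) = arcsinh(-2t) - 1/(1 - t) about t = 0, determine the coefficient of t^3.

Expand each term separately and add.

1/3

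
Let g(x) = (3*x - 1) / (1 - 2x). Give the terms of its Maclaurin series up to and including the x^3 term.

Shift and add copies of the series according to the polynomial's terms.
g(0) = -1
g′(0) = 1
g′′(0) = 4
g′′′(0) = 24

4*x^3 + 2*x^2 + x - 1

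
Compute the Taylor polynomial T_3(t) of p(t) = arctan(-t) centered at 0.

t^3/3 - t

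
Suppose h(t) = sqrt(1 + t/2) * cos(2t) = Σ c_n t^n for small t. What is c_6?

Write out both Maclaurin series and multiply, keeping only the needed powers.
h(0) = 1
h′(0) = 1/4
h′′(0) = -65/16
h′′′(0) = -189/64
h^(4)(0) = 4465/256
h^(5)(0) = 18665/1024
h^(6)(0) = -310129/4096

-310129/2949120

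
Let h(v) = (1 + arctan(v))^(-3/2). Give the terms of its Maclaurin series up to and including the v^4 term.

155*v^4/128 - 27*v^3/16 + 15*v^2/8 - 3*v/2 + 1

Let u equal the inner series; expand the outer function in u and truncate.
h(0) = 1
h′(0) = -3/2
h′′(0) = 15/4
h′′′(0) = -81/8
h^(4)(0) = 465/16
Then c_k = h^(k)(0)/k! gives each Taylor coefficient.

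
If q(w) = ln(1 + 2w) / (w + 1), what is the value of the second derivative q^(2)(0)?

Use 1/(1 - r) = Σ r^k on the denominator, then take the Cauchy product.
The coefficient of w^2 in the expansion is -4, so q′′(0) = 2! * (-4) = -8.

-8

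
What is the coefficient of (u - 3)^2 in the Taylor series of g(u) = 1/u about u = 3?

Compute the successive derivatives at the expansion point and divide by k!.
g(3) = 1/3
g′(3) = -1/9
g′′(3) = 2/27
Dividing each by k! gives the coefficients c_0, ..., c_2.

1/27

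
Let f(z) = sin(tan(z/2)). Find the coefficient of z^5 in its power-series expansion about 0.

-1/1280

Let u equal the inner series; expand the outer function in u and truncate.
[z^0] = 0;  [z^1] = 1/2;  [z^2] = 0;  [z^3] = 1/48;  [z^4] = 0;  [z^5] = -1/1280.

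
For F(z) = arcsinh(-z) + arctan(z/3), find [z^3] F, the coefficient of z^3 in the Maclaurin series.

Combine the two series term by term.
[z^0] = 0;  [z^1] = -2/3;  [z^2] = 0;  [z^3] = 25/162.

25/162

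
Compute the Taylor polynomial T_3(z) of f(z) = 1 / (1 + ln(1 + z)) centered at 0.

Write 1/(1+u) = 1 - u + u^2 - u^3 + ... and substitute the series for u.

-7*z^3/3 + 3*z^2/2 - z + 1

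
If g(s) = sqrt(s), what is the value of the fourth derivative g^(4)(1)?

The coefficient of (s - 1)^4 in the expansion is -5/128, so g^(4)(1) = 4! * (-5/128) = -15/16.

-15/16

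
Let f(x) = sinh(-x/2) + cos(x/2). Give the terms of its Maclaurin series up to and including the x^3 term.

Combine the two series term by term.
[x^0] = 1;  [x^1] = -1/2;  [x^2] = -1/8;  [x^3] = -1/48.

-x^3/48 - x^2/8 - x/2 + 1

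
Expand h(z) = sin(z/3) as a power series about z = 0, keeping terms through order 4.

h(0) = 0
h′(0) = 1/3
h′′(0) = 0
h′′′(0) = -1/27
h^(4)(0) = 0
The Taylor polynomial is Σ h^(k)(0)/k! · z^k.

-z^3/162 + z/3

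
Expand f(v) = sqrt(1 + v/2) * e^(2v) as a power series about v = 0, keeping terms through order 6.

417727*v^6/2949120 + 49553*v^5/122880 + 1947*v^4/2048 + 683*v^3/384 + 79*v^2/32 + 9*v/4 + 1

Take the Cauchy product of the two expansions.
[v^0] = 1;  [v^1] = 9/4;  [v^2] = 79/32;  [v^3] = 683/384;  [v^4] = 1947/2048;  [v^5] = 49553/122880;  [v^6] = 417727/2949120.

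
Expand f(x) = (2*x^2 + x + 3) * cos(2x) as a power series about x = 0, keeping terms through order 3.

-2*x^3 - 4*x^2 + x + 3

Multiply each power in the prefactor through the base expansion.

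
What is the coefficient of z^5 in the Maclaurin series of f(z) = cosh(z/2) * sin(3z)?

Multiply the two series term by term and collect like powers.
[z^0] = 0;  [z^1] = 3;  [z^2] = 0;  [z^3] = -33/8;  [z^4] = 0;  [z^5] = 941/640.

941/640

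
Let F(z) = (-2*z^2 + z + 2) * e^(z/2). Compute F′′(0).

Distribute the polynomial across the series and collect like powers.
From the series, [z^2] F = -5/4; multiply by 2! = 2 to get -5/2.

-5/2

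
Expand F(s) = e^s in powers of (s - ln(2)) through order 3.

(s - ln(2))^3/3 + (s - ln(2))^2 + 2*(s - ln(2)) + 2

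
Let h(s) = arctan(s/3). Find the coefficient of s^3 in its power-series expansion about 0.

Apply the Taylor formula c_k = f^(k)(a)/k!.
h(0) = 0
h′(0) = 1/3
h′′(0) = 0
h′′′(0) = -2/27
So c_3 = h′′′(0)/3! = -1/81.

-1/81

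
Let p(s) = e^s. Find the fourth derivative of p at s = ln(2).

The coefficient of (s - ln(2))^4 in the expansion is 1/12, so p^(4)(ln(2)) = 4! * (1/12) = 2.

2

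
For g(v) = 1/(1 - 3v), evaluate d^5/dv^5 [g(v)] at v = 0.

29160

The coefficient of v^5 in the expansion is 243, so g^(5)(0) = 5! * (243) = 29160.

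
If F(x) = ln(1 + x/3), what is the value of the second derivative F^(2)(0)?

-1/9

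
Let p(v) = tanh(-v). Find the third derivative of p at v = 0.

2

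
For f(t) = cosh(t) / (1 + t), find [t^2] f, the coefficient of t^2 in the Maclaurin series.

3/2

Write out both Maclaurin series and multiply, keeping only the needed powers.
So c_2 = f′′(0)/2! = 3/2.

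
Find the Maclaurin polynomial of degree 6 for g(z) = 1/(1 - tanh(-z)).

Plug the Maclaurin series of the inner function into that of the outer and collect terms.

2*z^6/45 - 2*z^5/15 + z^4/3 - 2*z^3/3 + z^2 - z + 1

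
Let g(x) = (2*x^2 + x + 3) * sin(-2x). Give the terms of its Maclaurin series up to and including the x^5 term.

Shift and add copies of the series according to the polynomial's terms.
g(0) = 0
g′(0) = -6
g′′(0) = -4
g′′′(0) = 0
g^(4)(0) = 32
g^(5)(0) = 224
Dividing each by k! gives the coefficients c_0, ..., c_5.

28*x^5/15 + 4*x^4/3 - 2*x^2 - 6*x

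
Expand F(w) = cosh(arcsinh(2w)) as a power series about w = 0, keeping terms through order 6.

Substitute the inner expansion into the outer series and collect powers.
F(0) = 1
F′(0) = 0
F′′(0) = 4
F′′′(0) = 0
F^(4)(0) = -48
F^(5)(0) = 0
F^(6)(0) = 2880
Then c_k = F^(k)(0)/k! gives each Taylor coefficient.

4*w^6 - 2*w^4 + 2*w^2 + 1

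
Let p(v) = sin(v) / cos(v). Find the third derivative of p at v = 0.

Invert the denominator's series and multiply.
From the series, [v^3] p = 1/3; multiply by 3! = 6 to get 2.

2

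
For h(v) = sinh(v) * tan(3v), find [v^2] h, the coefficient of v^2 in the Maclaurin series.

3

Take the Cauchy product of the two expansions.
h(0) = 0
h′(0) = 0
h′′(0) = 6
The Taylor polynomial is Σ h^(k)(0)/k! · v^k.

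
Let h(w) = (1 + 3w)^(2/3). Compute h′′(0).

The coefficient of w^2 in the expansion is -1, so h′′(0) = 2! * (-1) = -2.

-2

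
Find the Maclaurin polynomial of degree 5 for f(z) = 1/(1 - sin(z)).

Compose series: expand the inner function first, then feed it into the outer expansion.

61*z^5/120 + 2*z^4/3 + 5*z^3/6 + z^2 + z + 1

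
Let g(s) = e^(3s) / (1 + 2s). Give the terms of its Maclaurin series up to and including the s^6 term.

1157*s^6/80 - 269*s^5/40 + 35*s^4/8 - s^3/2 + 5*s^2/2 + s + 1

Expand each factor separately, then convolve coefficients.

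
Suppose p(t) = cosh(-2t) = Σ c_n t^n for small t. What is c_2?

p(0) = 1
p′(0) = 0
p′′(0) = 4
Then c_k = p^(k)(0)/k! gives each Taylor coefficient.

2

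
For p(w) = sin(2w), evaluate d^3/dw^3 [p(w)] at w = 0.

From the series, [w^3] p = -4/3; multiply by 3! = 6 to get -8.

-8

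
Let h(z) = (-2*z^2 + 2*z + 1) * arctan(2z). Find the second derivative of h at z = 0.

8

Multiply each power in the prefactor through the base expansion.
The coefficient of z^2 in the expansion is 4, so h′′(0) = 2! * (4) = 8.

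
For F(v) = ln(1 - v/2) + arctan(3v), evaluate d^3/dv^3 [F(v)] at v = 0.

Expand each term separately and add.
From the series, [v^3] F = -217/24; multiply by 3! = 6 to get -217/4.

-217/4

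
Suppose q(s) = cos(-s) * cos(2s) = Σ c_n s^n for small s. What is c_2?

-5/2

Write out both Maclaurin series and multiply, keeping only the needed powers.
[s^0] = 1;  [s^1] = 0;  [s^2] = -5/2.
So c_2 = q′′(0)/2! = -5/2.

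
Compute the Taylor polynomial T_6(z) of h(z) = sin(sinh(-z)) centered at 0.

Substitute the inner expansion into the outer series and collect powers.
[z^0] = 0;  [z^1] = -1;  [z^2] = 0;  [z^3] = 0;  [z^4] = 0;  [z^5] = 1/15;  [z^6] = 0.

z^5/15 - z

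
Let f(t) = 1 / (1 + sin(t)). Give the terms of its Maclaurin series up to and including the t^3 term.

-5*t^3/6 + t^2 - t + 1

Write 1/(1+u) = 1 - u + u^2 - u^3 + ... and substitute the series for u.
f(0) = 1
f′(0) = -1
f′′(0) = 2
f′′′(0) = -5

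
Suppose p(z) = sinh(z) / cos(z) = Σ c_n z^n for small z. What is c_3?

Divide the numerator series by the denominator series (power-series long division).
p(0) = 0
p′(0) = 1
p′′(0) = 0
p′′′(0) = 4
Then c_k = p^(k)(0)/k! gives each Taylor coefficient.

2/3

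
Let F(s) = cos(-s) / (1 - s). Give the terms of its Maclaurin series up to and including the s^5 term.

13*s^5/24 + 13*s^4/24 + s^3/2 + s^2/2 + s + 1

Multiply the two series term by term and collect like powers.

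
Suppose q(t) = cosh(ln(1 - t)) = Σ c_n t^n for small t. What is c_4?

Substitute the inner expansion into the outer series and collect powers.
q(0) = 1
q′(0) = 0
q′′(0) = 1
q′′′(0) = 3
q^(4)(0) = 12
Dividing each by k! gives the coefficients c_0, ..., c_4.

1/2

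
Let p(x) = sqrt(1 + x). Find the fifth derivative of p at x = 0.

The coefficient of x^5 in the expansion is 7/256, so p^(5)(0) = 5! * (7/256) = 105/32.

105/32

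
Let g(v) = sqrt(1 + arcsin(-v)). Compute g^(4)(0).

Compose series: expand the inner function first, then feed it into the outer expansion.
The coefficient of v^4 in the expansion is -31/384, so g^(4)(0) = 4! * (-31/384) = -31/16.

-31/16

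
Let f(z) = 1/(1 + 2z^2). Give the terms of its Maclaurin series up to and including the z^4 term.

4*z^4 - 2*z^2 + 1

Differentiate repeatedly and evaluate at the center.
f(0) = 1
f′(0) = 0
f′′(0) = -4
f′′′(0) = 0
f^(4)(0) = 96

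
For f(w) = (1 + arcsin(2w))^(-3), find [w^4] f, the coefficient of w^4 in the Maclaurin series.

272

Plug the Maclaurin series of the inner function into that of the outer and collect terms.
f(0) = 1
f′(0) = -6
f′′(0) = 48
f′′′(0) = -504
f^(4)(0) = 6528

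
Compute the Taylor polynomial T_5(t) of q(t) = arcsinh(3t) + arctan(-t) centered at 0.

721*t^5/40 - 25*t^3/6 + 2*t

Combine the two series term by term.
q(0) = 0
q′(0) = 2
q′′(0) = 0
q′′′(0) = -25
q^(4)(0) = 0
q^(5)(0) = 2163
The Taylor polynomial is Σ q^(k)(0)/k! · t^k.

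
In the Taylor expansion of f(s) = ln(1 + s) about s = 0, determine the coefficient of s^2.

-1/2

c_2 = f′′(0)/2! = -1/2.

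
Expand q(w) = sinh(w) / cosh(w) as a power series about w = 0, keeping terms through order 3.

-w^3/3 + w

Divide the numerator series by the denominator series (power-series long division).
q(0) = 0
q′(0) = 1
q′′(0) = 0
q′′′(0) = -2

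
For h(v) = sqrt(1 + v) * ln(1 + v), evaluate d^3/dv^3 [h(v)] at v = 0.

-1/4

Expand each factor separately, then convolve coefficients.
The coefficient of v^3 in the expansion is -1/24, so h′′′(0) = 3! * (-1/24) = -1/4.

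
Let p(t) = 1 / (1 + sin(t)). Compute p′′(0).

2

Use the geometric series for the reciprocal, then substitute.
The coefficient of t^2 in the expansion is 1, so p′′(0) = 2! * (1) = 2.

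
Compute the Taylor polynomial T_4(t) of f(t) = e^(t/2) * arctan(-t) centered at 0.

Expand each factor separately, then convolve coefficients.
f(0) = 0
f′(0) = -1
f′′(0) = -1
f′′′(0) = 5/4
f^(4)(0) = 7/2

7*t^4/48 + 5*t^3/24 - t^2/2 - t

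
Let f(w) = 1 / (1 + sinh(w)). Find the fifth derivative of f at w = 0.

-181

Write 1/(1+u) = 1 - u + u^2 - u^3 + ... and substitute the series for u.
The coefficient of w^5 in the expansion is -181/120, so f^(5)(0) = 5! * (-181/120) = -181.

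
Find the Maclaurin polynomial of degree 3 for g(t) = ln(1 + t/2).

t^3/24 - t^2/8 + t/2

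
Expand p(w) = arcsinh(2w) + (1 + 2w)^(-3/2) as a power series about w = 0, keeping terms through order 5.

-3369*w^5/40 + 315*w^4/8 - 113*w^3/6 + 15*w^2/2 - w + 1

Add the two expansions coefficient-wise.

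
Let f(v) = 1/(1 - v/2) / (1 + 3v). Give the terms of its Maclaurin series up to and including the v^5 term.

Write out both Maclaurin series and multiply, keeping only the needed powers.
f(0) = 1
f′(0) = -5/2
f′′(0) = 31/2
f′′′(0) = -555/4
f^(4)(0) = 3333/2
f^(5)(0) = -99975/4

-6665*v^5/32 + 1111*v^4/16 - 185*v^3/8 + 31*v^2/4 - 5*v/2 + 1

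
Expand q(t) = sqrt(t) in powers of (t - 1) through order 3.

[(t - 1)^0] = 1;  [(t - 1)^1] = 1/2;  [(t - 1)^2] = -1/8;  [(t - 1)^3] = 1/16.

(t - 1)^3/16 - (t - 1)^2/8 + (t - 1)/2 + 1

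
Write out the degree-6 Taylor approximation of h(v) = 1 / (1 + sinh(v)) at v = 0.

Write 1/(1+u) = 1 - u + u^2 - u^3 + ... and substitute the series for u.
[v^0] = 1;  [v^1] = -1;  [v^2] = 1;  [v^3] = -7/6;  [v^4] = 4/3;  [v^5] = -181/120;  [v^6] = 77/45.

77*v^6/45 - 181*v^5/120 + 4*v^4/3 - 7*v^3/6 + v^2 - v + 1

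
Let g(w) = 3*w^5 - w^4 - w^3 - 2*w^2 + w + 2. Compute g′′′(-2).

762

The coefficient of (w + 2)^3 in the expansion is 127, so g′′′(-2) = 3! * (127) = 762.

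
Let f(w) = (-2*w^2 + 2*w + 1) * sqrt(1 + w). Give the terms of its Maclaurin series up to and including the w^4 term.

Multiply each power in the prefactor through the base expansion.
[w^0] = 1;  [w^1] = 5/2;  [w^2] = -9/8;  [w^3] = -19/16;  [w^4] = 43/128.

43*w^4/128 - 19*w^3/16 - 9*w^2/8 + 5*w/2 + 1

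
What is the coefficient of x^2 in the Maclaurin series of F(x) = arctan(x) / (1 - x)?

1

Take the Cauchy product of the two expansions.
F(0) = 0
F′(0) = 1
F′′(0) = 2
So c_2 = F′′(0)/2! = 1.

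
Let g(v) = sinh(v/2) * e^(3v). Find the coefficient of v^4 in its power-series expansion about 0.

Take the Cauchy product of the two expansions.
g(0) = 0
g′(0) = 1/2
g′′(0) = 3
g′′′(0) = 109/8
g^(4)(0) = 111/2

37/16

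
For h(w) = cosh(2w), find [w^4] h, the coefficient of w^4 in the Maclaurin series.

2/3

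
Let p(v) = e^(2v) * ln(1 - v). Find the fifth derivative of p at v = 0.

Expand each factor separately, then convolve coefficients.
The coefficient of v^5 in the expansion is -27/10, so p^(5)(0) = 5! * (-27/10) = -324.

-324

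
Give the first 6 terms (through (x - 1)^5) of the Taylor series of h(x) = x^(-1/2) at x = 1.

-63*(x - 1)^5/256 + 35*(x - 1)^4/128 - 5*(x - 1)^3/16 + 3*(x - 1)^2/8 - (x - 1)/2 + 1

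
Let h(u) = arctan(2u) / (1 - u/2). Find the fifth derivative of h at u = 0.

Expand each factor separately, then convolve coefficients.
The coefficient of u^5 in the expansion is 703/120, so h^(5)(0) = 5! * (703/120) = 703.

703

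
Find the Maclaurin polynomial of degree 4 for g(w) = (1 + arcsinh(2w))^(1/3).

Let u equal the inner series; expand the outer function in u and truncate.
[w^0] = 1;  [w^1] = 2/3;  [w^2] = -4/9;  [w^3] = 4/81;  [w^4] = -16/243.

-16*w^4/243 + 4*w^3/81 - 4*w^2/9 + 2*w/3 + 1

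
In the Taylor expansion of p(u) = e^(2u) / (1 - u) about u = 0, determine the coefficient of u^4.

Expand 1/(denominator) as a geometric series and multiply by the numerator's series.

7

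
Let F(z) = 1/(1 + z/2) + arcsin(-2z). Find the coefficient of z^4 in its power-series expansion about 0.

1/16

Add the two expansions coefficient-wise.
F(0) = 1
F′(0) = -5/2
F′′(0) = 1/2
F′′′(0) = -35/4
F^(4)(0) = 3/2
Then c_k = F^(k)(0)/k! gives each Taylor coefficient.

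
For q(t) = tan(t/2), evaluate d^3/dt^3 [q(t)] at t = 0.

1/4

The coefficient of t^3 in the expansion is 1/24, so q′′′(0) = 3! * (1/24) = 1/4.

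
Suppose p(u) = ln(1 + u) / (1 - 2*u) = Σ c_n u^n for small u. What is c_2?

3/2

Expand 1/(denominator) as a geometric series and multiply by the numerator's series.
p(0) = 0
p′(0) = 1
p′′(0) = 3
So c_2 = p′′(0)/2! = 3/2.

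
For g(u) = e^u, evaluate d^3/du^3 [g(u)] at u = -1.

e^(-1)

Apply the Taylor formula c_k = f^(k)(a)/k!.
From the series, [(u + 1)^3] g = e^(-1)/6; multiply by 3! = 6 to get e^(-1).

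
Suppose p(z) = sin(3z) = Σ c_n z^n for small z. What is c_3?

-9/2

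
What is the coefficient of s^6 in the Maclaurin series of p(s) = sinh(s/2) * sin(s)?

11/11520

Take the Cauchy product of the two expansions.
p(0) = 0
p′(0) = 0
p′′(0) = 1
p′′′(0) = 0
p^(4)(0) = -3/2
p^(5)(0) = 0
p^(6)(0) = 11/16
So c_6 = p^(6)(0)/6! = 11/11520.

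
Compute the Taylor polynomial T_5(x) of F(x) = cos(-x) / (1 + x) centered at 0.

-13*x^5/24 + 13*x^4/24 - x^3/2 + x^2/2 - x + 1

Multiply the two series term by term and collect like powers.
F(0) = 1
F′(0) = -1
F′′(0) = 1
F′′′(0) = -3
F^(4)(0) = 13
F^(5)(0) = -65
The Taylor polynomial is Σ F^(k)(0)/k! · x^k.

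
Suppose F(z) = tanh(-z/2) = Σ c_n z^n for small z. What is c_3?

1/24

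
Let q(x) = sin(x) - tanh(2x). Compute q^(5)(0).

-511

Add the two expansions coefficient-wise.
From the series, [x^5] q = -511/120; multiply by 5! = 120 to get -511.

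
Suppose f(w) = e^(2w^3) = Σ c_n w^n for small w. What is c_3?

2

Compute the successive derivatives at the expansion point and divide by k!.
[w^0] = 1;  [w^1] = 0;  [w^2] = 0;  [w^3] = 2.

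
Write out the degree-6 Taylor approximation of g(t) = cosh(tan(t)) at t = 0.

59*t^6/240 + 3*t^4/8 + t^2/2 + 1

Compose series: expand the inner function first, then feed it into the outer expansion.
g(0) = 1
g′(0) = 0
g′′(0) = 1
g′′′(0) = 0
g^(4)(0) = 9
g^(5)(0) = 0
g^(6)(0) = 177
Then c_k = g^(k)(0)/k! gives each Taylor coefficient.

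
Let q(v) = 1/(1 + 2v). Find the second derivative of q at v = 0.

8

The coefficient of v^2 in the expansion is 4, so q′′(0) = 2! * (4) = 8.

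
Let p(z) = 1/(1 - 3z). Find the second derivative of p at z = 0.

Use the known series and substitute for the argument.
The coefficient of z^2 in the expansion is 9, so p′′(0) = 2! * (9) = 18.

18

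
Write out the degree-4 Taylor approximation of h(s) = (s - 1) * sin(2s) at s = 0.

Distribute the polynomial across the series and collect like powers.
h(0) = 0
h′(0) = -2
h′′(0) = 4
h′′′(0) = 8
h^(4)(0) = -32

-4*s^4/3 + 4*s^3/3 + 2*s^2 - 2*s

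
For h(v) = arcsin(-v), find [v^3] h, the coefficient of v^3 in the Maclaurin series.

-1/6

Compute the successive derivatives at the expansion point and divide by k!.
h(0) = 0
h′(0) = -1
h′′(0) = 0
h′′′(0) = -1
So c_3 = h′′′(0)/3! = -1/6.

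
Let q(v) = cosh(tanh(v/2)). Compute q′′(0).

1/4

Compose series: expand the inner function first, then feed it into the outer expansion.
The coefficient of v^2 in the expansion is 1/8, so q′′(0) = 2! * (1/8) = 1/4.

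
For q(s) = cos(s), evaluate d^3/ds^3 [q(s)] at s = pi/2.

1

Apply the Taylor formula c_k = f^(k)(a)/k!.
The coefficient of (s - pi/2)^3 in the expansion is 1/6, so q′′′(pi/2) = 3! * (1/6) = 1.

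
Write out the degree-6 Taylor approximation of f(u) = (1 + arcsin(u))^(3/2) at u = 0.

1369*u^6/15360 + 89*u^5/1280 + 19*u^4/128 + 3*u^3/16 + 3*u^2/8 + 3*u/2 + 1

Compose series: expand the inner function first, then feed it into the outer expansion.
f(0) = 1
f′(0) = 3/2
f′′(0) = 3/4
f′′′(0) = 9/8
f^(4)(0) = 57/16
f^(5)(0) = 267/32
f^(6)(0) = 4107/64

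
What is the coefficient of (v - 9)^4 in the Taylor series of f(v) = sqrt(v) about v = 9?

f(9) = 3
f′(9) = 1/6
f′′(9) = -1/108
f′′′(9) = 1/648
f^(4)(9) = -5/11664
So c_4 = f^(4)(9)/4! = -5/279936.

-5/279936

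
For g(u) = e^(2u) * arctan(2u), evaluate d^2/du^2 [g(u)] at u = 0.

Expand each factor separately, then convolve coefficients.
From the series, [u^2] g = 4; multiply by 2! = 2 to get 8.

8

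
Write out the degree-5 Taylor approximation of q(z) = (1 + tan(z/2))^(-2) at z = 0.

-77*z^5/240 + 7*z^4/16 - 7*z^3/12 + 3*z^2/4 - z + 1

Substitute the inner expansion into the outer series and collect powers.
[z^0] = 1;  [z^1] = -1;  [z^2] = 3/4;  [z^3] = -7/12;  [z^4] = 7/16;  [z^5] = -77/240.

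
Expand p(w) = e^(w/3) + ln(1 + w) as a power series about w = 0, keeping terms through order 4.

Expand each term separately and add.

-485*w^4/1944 + 55*w^3/162 - 4*w^2/9 + 4*w/3 + 1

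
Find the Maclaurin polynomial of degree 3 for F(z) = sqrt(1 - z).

-z^3/16 - z^2/8 - z/2 + 1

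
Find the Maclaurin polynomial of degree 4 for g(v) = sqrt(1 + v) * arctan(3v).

-69*v^4/16 - 75*v^3/8 + 3*v^2/2 + 3*v

Write out both Maclaurin series and multiply, keeping only the needed powers.
[v^0] = 0;  [v^1] = 3;  [v^2] = 3/2;  [v^3] = -75/8;  [v^4] = -69/16.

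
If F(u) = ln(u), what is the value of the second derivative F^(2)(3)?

-1/9

Apply the Taylor formula c_k = f^(k)(a)/k!.
The coefficient of (u - 3)^2 in the expansion is -1/18, so F′′(3) = 2! * (-1/18) = -1/9.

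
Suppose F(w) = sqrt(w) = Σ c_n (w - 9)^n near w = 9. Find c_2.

[(w - 9)^0] = 3;  [(w - 9)^1] = 1/6;  [(w - 9)^2] = -1/216.
So c_2 = F′′(9)/2! = -1/216.

-1/216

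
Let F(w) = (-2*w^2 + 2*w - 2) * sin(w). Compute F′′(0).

Shift and add copies of the series according to the polynomial's terms.
The coefficient of w^2 in the expansion is 2, so F′′(0) = 2! * (2) = 4.

4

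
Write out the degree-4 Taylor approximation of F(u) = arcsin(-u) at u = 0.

F(0) = 0
F′(0) = -1
F′′(0) = 0
F′′′(0) = -1
F^(4)(0) = 0
Then c_k = F^(k)(0)/k! gives each Taylor coefficient.

-u^3/6 - u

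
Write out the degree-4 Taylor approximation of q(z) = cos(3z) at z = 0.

27*z^4/8 - 9*z^2/2 + 1

[z^0] = 1;  [z^1] = 0;  [z^2] = -9/2;  [z^3] = 0;  [z^4] = 27/8.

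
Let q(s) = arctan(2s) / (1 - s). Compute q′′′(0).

Multiply the two series term by term and collect like powers.
The coefficient of s^3 in the expansion is -2/3, so q′′′(0) = 3! * (-2/3) = -4.

-4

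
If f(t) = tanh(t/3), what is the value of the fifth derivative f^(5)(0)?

The coefficient of t^5 in the expansion is 2/3645, so f^(5)(0) = 5! * (2/3645) = 16/243.

16/243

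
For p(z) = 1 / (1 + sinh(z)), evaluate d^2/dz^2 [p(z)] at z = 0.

Expand as Σ (-1)^k u^k with u equal to the inner function's series.
The coefficient of z^2 in the expansion is 1, so p′′(0) = 2! * (1) = 2.

2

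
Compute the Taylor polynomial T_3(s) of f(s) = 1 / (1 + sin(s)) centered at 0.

Write 1/(1+u) = 1 - u + u^2 - u^3 + ... and substitute the series for u.
[s^0] = 1;  [s^1] = -1;  [s^2] = 1;  [s^3] = -5/6.

-5*s^3/6 + s^2 - s + 1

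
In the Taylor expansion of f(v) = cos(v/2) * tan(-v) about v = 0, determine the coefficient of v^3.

Multiply the two series term by term and collect like powers.
f(0) = 0
f′(0) = -1
f′′(0) = 0
f′′′(0) = -5/4

-5/24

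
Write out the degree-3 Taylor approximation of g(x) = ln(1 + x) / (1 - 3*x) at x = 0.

Multiply the numerator's expansion by the denominator's geometric series.
g(0) = 0
g′(0) = 1
g′′(0) = 5
g′′′(0) = 47
Dividing each by k! gives the coefficients c_0, ..., c_3.

47*x^3/6 + 5*x^2/2 + x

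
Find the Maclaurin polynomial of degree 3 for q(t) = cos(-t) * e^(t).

Expand each factor separately, then convolve coefficients.
[t^0] = 1;  [t^1] = 1;  [t^2] = 0;  [t^3] = -1/3.

-t^3/3 + t + 1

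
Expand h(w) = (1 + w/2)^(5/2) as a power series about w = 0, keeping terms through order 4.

-5*w^4/2048 + 5*w^3/128 + 15*w^2/32 + 5*w/4 + 1

h(0) = 1
h′(0) = 5/4
h′′(0) = 15/16
h′′′(0) = 15/64
h^(4)(0) = -15/256
Then c_k = h^(k)(0)/k! gives each Taylor coefficient.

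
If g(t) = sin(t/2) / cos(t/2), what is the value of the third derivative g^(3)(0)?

Invert the denominator's series and multiply.
From the series, [t^3] g = 1/24; multiply by 3! = 6 to get 1/4.

1/4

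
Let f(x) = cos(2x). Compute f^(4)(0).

Differentiate repeatedly and evaluate at the center.
From the series, [x^4] f = 2/3; multiply by 4! = 24 to get 16.

16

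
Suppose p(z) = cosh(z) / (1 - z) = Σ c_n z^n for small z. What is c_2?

Multiply the two series term by term and collect like powers.
p(0) = 1
p′(0) = 1
p′′(0) = 3

3/2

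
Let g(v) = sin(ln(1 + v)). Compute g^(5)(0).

Compose series: expand the inner function first, then feed it into the outer expansion.
The coefficient of v^5 in the expansion is -1/12, so g^(5)(0) = 5! * (-1/12) = -10.

-10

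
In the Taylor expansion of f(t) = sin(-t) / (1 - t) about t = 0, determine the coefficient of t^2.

-1

Multiply the numerator's expansion by the denominator's geometric series.
So c_2 = f′′(0)/2! = -1.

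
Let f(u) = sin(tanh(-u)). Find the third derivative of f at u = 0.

3

Let u equal the inner series; expand the outer function in u and truncate.
From the series, [u^3] f = 1/2; multiply by 3! = 6 to get 3.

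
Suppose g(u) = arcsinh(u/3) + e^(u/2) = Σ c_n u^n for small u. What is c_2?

1/8

Add the two expansions coefficient-wise.
g(0) = 1
g′(0) = 5/6
g′′(0) = 1/4
So c_2 = g′′(0)/2! = 1/8.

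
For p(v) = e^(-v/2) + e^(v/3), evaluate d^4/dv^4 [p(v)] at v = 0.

97/1296

Add the two expansions coefficient-wise.
The coefficient of v^4 in the expansion is 97/31104, so p^(4)(0) = 4! * (97/31104) = 97/1296.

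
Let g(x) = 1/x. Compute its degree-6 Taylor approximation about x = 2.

(x - 2)^6/128 - (x - 2)^5/64 + (x - 2)^4/32 - (x - 2)^3/16 + (x - 2)^2/8 - (x - 2)/4 + 1/2

[(x - 2)^0] = 1/2;  [(x - 2)^1] = -1/4;  [(x - 2)^2] = 1/8;  [(x - 2)^3] = -1/16;  [(x - 2)^4] = 1/32;  [(x - 2)^5] = -1/64;  [(x - 2)^6] = 1/128.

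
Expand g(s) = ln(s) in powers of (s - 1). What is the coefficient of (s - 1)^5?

1/5

Apply the Taylor formula c_k = f^(k)(a)/k!.
g(1) = 0
g′(1) = 1
g′′(1) = -1
g′′′(1) = 2
g^(4)(1) = -6
g^(5)(1) = 24
So c_5 = g^(5)(1)/5! = 1/5.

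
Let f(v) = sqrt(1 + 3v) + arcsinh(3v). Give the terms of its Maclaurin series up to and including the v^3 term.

Expand each term separately and add.
[v^0] = 1;  [v^1] = 9/2;  [v^2] = -9/8;  [v^3] = -45/16.

-45*v^3/16 - 9*v^2/8 + 9*v/2 + 1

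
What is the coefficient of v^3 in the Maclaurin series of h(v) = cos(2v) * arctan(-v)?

Multiply the two series term by term and collect like powers.
h(0) = 0
h′(0) = -1
h′′(0) = 0
h′′′(0) = 14

7/3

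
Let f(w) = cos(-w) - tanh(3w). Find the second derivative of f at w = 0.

Add the two expansions coefficient-wise.
The coefficient of w^2 in the expansion is -1/2, so f′′(0) = 2! * (-1/2) = -1.

-1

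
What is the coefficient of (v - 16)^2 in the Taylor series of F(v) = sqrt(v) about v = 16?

-1/512

F(16) = 4
F′(16) = 1/8
F′′(16) = -1/256
So c_2 = F′′(16)/2! = -1/512.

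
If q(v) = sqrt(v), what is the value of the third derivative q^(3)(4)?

3/256

Compute the successive derivatives at the expansion point and divide by k!.
The coefficient of (v - 4)^3 in the expansion is 1/512, so q′′′(4) = 3! * (1/512) = 3/256.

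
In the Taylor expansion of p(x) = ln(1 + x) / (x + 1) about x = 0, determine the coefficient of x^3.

11/6

Use 1/(1 - r) = Σ r^k on the denominator, then take the Cauchy product.
p(0) = 0
p′(0) = 1
p′′(0) = -3
p′′′(0) = 11
Dividing each by k! gives the coefficients c_0, ..., c_3.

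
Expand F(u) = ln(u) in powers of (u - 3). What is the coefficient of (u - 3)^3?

F(3) = ln(3)
F′(3) = 1/3
F′′(3) = -1/9
F′′′(3) = 2/27
Dividing each by k! gives the coefficients c_0, ..., c_3.

1/81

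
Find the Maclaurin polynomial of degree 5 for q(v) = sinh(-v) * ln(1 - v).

Write out both Maclaurin series and multiply, keeping only the needed powers.
[v^0] = 0;  [v^1] = 0;  [v^2] = 1;  [v^3] = 1/2;  [v^4] = 1/2;  [v^5] = 1/3.

v^5/3 + v^4/2 + v^3/2 + v^2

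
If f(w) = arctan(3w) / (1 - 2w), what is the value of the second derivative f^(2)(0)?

Take the Cauchy product of the two expansions.
The coefficient of w^2 in the expansion is 6, so f′′(0) = 2! * (6) = 12.

12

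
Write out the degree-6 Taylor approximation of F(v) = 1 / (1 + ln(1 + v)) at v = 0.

3289*v^6/360 - 347*v^5/60 + 11*v^4/3 - 7*v^3/3 + 3*v^2/2 - v + 1

Write 1/(1+u) = 1 - u + u^2 - u^3 + ... and substitute the series for u.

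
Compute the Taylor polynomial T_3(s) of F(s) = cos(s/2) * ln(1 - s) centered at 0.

-5*s^3/24 - s^2/2 - s

Multiply the two series term by term and collect like powers.
[s^0] = 0;  [s^1] = -1;  [s^2] = -1/2;  [s^3] = -5/24.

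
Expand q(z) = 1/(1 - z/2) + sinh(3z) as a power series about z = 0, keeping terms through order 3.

Add the two expansions coefficient-wise.
q(0) = 1
q′(0) = 7/2
q′′(0) = 1/2
q′′′(0) = 111/4
The Taylor polynomial is Σ q^(k)(0)/k! · z^k.

37*z^3/8 + z^2/4 + 7*z/2 + 1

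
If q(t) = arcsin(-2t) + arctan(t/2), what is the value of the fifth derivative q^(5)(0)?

-1149/4

Add the two expansions coefficient-wise.
The coefficient of t^5 in the expansion is -383/160, so q^(5)(0) = 5! * (-383/160) = -1149/4.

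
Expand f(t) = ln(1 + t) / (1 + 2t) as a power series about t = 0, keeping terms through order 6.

-1327*t^6/30 + 661*t^5/30 - 131*t^4/12 + 16*t^3/3 - 5*t^2/2 + t

Write out both Maclaurin series and multiply, keeping only the needed powers.
f(0) = 0
f′(0) = 1
f′′(0) = -5
f′′′(0) = 32
f^(4)(0) = -262
f^(5)(0) = 2644
f^(6)(0) = -31848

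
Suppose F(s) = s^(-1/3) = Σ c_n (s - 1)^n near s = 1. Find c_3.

Differentiate repeatedly and evaluate at the center.
So c_3 = F′′′(1)/3! = -14/81.

-14/81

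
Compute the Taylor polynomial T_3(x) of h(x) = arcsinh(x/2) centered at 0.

Compute the successive derivatives at the expansion point and divide by k!.

-x^3/48 + x/2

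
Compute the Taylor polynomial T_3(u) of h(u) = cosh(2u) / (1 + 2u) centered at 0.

-12*u^3 + 6*u^2 - 2*u + 1

Multiply the two series term by term and collect like powers.
h(0) = 1
h′(0) = -2
h′′(0) = 12
h′′′(0) = -72
The Taylor polynomial is Σ h^(k)(0)/k! · u^k.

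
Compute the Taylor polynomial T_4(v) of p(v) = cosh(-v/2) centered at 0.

Apply the Taylor formula c_k = f^(k)(a)/k!.
p(0) = 1
p′(0) = 0
p′′(0) = 1/4
p′′′(0) = 0
p^(4)(0) = 1/16
Then c_k = p^(k)(0)/k! gives each Taylor coefficient.

v^4/384 + v^2/8 + 1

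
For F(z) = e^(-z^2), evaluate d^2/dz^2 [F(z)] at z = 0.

Apply the Taylor formula c_k = f^(k)(a)/k!.
From the series, [z^2] F = -1; multiply by 2! = 2 to get -2.

-2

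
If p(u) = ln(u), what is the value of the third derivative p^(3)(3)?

From the series, [(u - 3)^3] p = 1/81; multiply by 3! = 6 to get 2/27.

2/27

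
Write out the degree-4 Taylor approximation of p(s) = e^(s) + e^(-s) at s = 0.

s^4/12 + s^2 + 2

Add the two expansions coefficient-wise.
p(0) = 2
p′(0) = 0
p′′(0) = 2
p′′′(0) = 0
p^(4)(0) = 2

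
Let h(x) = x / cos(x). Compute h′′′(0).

3

Invert the denominator's series and multiply.
The coefficient of x^3 in the expansion is 1/2, so h′′′(0) = 3! * (1/2) = 3.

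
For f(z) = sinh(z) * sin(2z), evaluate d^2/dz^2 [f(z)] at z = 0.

4

Take the Cauchy product of the two expansions.
The coefficient of z^2 in the expansion is 2, so f′′(0) = 2! * (2) = 4.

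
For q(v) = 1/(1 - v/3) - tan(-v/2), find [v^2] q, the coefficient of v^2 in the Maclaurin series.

Combine the two series term by term.
q(0) = 1
q′(0) = 5/6
q′′(0) = 2/9

1/9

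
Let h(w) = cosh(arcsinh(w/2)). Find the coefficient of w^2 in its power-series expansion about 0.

1/8

Compose series: expand the inner function first, then feed it into the outer expansion.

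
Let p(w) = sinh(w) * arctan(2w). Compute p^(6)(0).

4300

Multiply the two series term by term and collect like powers.
From the series, [w^6] p = 215/36; multiply by 6! = 720 to get 4300.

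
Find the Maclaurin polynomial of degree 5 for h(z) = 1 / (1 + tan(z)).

Write 1/(1+u) = 1 - u + u^2 - u^3 + ... and substitute the series for u.

-32*z^5/15 + 5*z^4/3 - 4*z^3/3 + z^2 - z + 1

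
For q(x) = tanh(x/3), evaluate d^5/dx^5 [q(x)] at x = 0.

From the series, [x^5] q = 2/3645; multiply by 5! = 120 to get 16/243.

16/243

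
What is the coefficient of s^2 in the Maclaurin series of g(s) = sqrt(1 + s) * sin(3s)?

3/2

Expand each factor separately, then convolve coefficients.
g(0) = 0
g′(0) = 3
g′′(0) = 3
So c_2 = g′′(0)/2! = 3/2.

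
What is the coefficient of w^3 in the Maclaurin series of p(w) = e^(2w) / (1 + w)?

Write out both Maclaurin series and multiply, keeping only the needed powers.
p(0) = 1
p′(0) = 1
p′′(0) = 2
p′′′(0) = 2
So c_3 = p′′′(0)/3! = 1/3.

1/3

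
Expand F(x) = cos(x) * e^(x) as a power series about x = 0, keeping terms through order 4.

Write out both Maclaurin series and multiply, keeping only the needed powers.
F(0) = 1
F′(0) = 1
F′′(0) = 0
F′′′(0) = -2
F^(4)(0) = -4
The Taylor polynomial is Σ F^(k)(0)/k! · x^k.

-x^4/6 - x^3/3 + x + 1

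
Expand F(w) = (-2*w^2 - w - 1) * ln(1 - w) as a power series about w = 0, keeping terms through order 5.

Distribute the polynomial across the series and collect like powers.
[w^0] = 0;  [w^1] = 1;  [w^2] = 3/2;  [w^3] = 17/6;  [w^4] = 19/12;  [w^5] = 67/60.

67*w^5/60 + 19*w^4/12 + 17*w^3/6 + 3*w^2/2 + w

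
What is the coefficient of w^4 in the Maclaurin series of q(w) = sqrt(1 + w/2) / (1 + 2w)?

Write out both Maclaurin series and multiply, keeping only the needed powers.
q(0) = 1
q′(0) = -7/4
q′′(0) = 111/16
q′′′(0) = -2661/64
q^(4)(0) = 85137/256
Dividing each by k! gives the coefficients c_0, ..., c_4.

28379/2048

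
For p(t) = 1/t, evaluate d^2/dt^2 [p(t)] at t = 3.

2/27

The coefficient of (t - 3)^2 in the expansion is 1/27, so p′′(3) = 2! * (1/27) = 2/27.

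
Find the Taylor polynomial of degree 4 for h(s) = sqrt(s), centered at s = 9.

-5*(s - 9)^4/279936 + (s - 9)^3/3888 - (s - 9)^2/216 + (s - 9)/6 + 3

h(9) = 3
h′(9) = 1/6
h′′(9) = -1/108
h′′′(9) = 1/648
h^(4)(9) = -5/11664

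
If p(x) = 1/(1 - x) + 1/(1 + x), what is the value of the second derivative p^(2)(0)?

Add the two expansions coefficient-wise.
From the series, [x^2] p = 2; multiply by 2! = 2 to get 4.

4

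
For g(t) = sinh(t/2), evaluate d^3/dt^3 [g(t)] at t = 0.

Use the known series and substitute for the argument.
The coefficient of t^3 in the expansion is 1/48, so g′′′(0) = 3! * (1/48) = 1/8.

1/8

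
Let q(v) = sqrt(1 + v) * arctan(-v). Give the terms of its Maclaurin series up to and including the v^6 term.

Multiply the two series term by term and collect like powers.
[v^0] = 0;  [v^1] = -1;  [v^2] = -1/2;  [v^3] = 11/24;  [v^4] = 5/48;  [v^5] = -389/1920;  [v^6] = -409/3840.

-409*v^6/3840 - 389*v^5/1920 + 5*v^4/48 + 11*v^3/24 - v^2/2 - v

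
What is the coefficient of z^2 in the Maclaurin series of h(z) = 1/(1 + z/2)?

1/4

Use the known series and substitute for the argument.
So c_2 = h′′(0)/2! = 1/4.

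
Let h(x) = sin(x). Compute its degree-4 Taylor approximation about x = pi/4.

sqrt(2)*(x - pi/4)^4/48 - sqrt(2)*(x - pi/4)^3/12 - sqrt(2)*(x - pi/4)^2/4 + sqrt(2)*(x - pi/4)/2 + sqrt(2)/2

h(pi/4) = sqrt(2)/2
h′(pi/4) = sqrt(2)/2
h′′(pi/4) = -sqrt(2)/2
h′′′(pi/4) = -sqrt(2)/2
h^(4)(pi/4) = sqrt(2)/2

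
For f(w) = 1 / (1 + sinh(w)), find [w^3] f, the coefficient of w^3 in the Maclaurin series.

Write 1/(1+u) = 1 - u + u^2 - u^3 + ... and substitute the series for u.
f(0) = 1
f′(0) = -1
f′′(0) = 2
f′′′(0) = -7
Then c_k = f^(k)(0)/k! gives each Taylor coefficient.

-7/6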